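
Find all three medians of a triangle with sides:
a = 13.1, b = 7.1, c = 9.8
Median formula: m_a = ½√(2b² + 2c² − a²) (and cyclically). a² = 171.61, b² = 50.41, c² = 96.04.
m_a = ½√(2·50.41 + 2·96.04 − 171.61) = ½√121.29 ≈ ½·11.0132 ≈ 5.50659
m_b = ½√(2·171.61 + 2·96.04 − 50.41) = ½√484.89 ≈ ½·22.0202 ≈ 11.0101
m_c = ½√(2·171.61 + 2·50.41 − 96.04) = ½√348 ≈ ½·18.6548 ≈ 9.32738

m_a = 5.507, m_b = 11.01, m_c = 9.327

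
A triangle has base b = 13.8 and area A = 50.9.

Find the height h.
A = ½·b·h  ⇒  h = 2A/b = 2·50.9/13.8 = 101.8/13.8 ≈ 7.37681

h = 7.377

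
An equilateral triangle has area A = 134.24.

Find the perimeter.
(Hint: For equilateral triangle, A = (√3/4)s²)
A = (√3/4)s²  ⇒  s² = 4A/√3 = 4·134.24/√3 = 536.96/1.73205 ≈ 310.014
s ≈ √310.014 ≈ 17.6072
Perimeter = 3s ≈ 3·17.6072 ≈ 52.8216

Perimeter = 52.82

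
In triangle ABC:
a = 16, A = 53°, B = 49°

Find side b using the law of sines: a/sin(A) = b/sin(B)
a/sin(A) = b/sin(B)  ⇒  b = a·sin(B)/sin(A) = 16·sin(49°)/sin(53°)
sin(49°) ≈ 0.75471, sin(53°) ≈ 0.798636
b ≈ 16·0.75471/0.798636 ≈ 12.0754/0.798636 ≈ 15.12

b = 15.12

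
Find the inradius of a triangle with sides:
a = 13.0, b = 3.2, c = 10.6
r = Area/s where s is the semi-perimeter.
s = (13.0 + 3.2 + 10.6)/2 = 26.8/2 = 13.4
Area = √(s(s−a)(s−b)(s−c)) = √(13.4·0.4·10.2·2.8) ≈ √153.082 ≈ 12.3726
r ≈ 12.3726/13.4 ≈ 0.923329

r = 0.9233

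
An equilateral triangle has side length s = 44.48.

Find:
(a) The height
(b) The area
(a) The height splits the triangle into two 30-60-90 halves: h = s·√3/2 = 44.48·1.73205/2 ≈ 77.0416/2 ≈ 38.5208
(b) Area = (√3/4)·s² = (√3/4)·44.48² = (√3/4)·1978.4704 ≈ 0.433013·1978.4704 ≈ 856.703

Height = 38.52, Area = 856.7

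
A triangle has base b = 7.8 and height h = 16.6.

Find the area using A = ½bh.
A = ½·b·h = ½·7.8·16.6 = ½·129.48 = 64.74

Area = 64.74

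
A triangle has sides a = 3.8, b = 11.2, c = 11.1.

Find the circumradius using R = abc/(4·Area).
First find the area with Heron's formula.
s = (3.8 + 11.2 + 11.1)/2 = 13.05
Area = √(s(s−a)(s−b)(s−c)) = √(13.05·9.25·1.85·1.95) ≈ √435.47 ≈ 20.8679
abc = 3.8·11.2·11.1 = 472.416
R = abc/(4·Area) ≈ 472.416/(4·20.8679) = 472.416/83.4717 ≈ 5.65959

R = 5.66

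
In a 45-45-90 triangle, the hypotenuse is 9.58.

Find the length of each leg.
In a 45-45-90 triangle hypotenuse = leg·√2, so leg = hypotenuse/√2.
Leg = 9.58/√2 ≈ 9.58/1.41421 ≈ 6.77408

Each leg = 6.774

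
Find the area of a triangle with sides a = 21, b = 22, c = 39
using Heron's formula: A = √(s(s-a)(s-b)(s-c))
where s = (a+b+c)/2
s = (21 + 22 + 39)/2 = 82/2 = 41
s − a = 20, s − b = 19, s − c = 2
s(s−a)(s−b)(s−c) = 41·20·19·2 = 31160
Area = √31160 ≈ 176.522

s = 41.0, Area = 176.5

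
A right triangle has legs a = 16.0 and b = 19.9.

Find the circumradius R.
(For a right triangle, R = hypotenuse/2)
Hypotenuse c = √(a² + b²) = √(256 + 396.01) = √652.01 ≈ 25.5345
R = c/2 ≈ 25.5345/2 ≈ 12.7672

R = 12.77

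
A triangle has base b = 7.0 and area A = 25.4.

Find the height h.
A = ½·b·h  ⇒  h = 2A/b = 2·25.4/7.0 = 50.8/7.0 ≈ 7.25714

h = 7.257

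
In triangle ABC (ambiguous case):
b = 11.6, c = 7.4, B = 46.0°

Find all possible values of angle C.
b/sin(B) = c/sin(C)  ⇒  sin(C) = c·sin(B)/b = 7.4·sin(46.0°)/11.6
sin(46.0°) ≈ 0.71934
sin(C) ≈ 7.4·0.71934/11.6 ≈ 5.32311/11.6 ≈ 0.458889
Candidate 1: C₁ = arcsin(0.458889) ≈ 27.3155°  →  A = 180° − 46.0° − 27.3155° ≈ 106.685° > 0, valid
Candidate 2: C₂ = 180° − C₁ ≈ 152.685°  →  A = 180° − 46.0° − 152.685° ≈ -18.6845° ≤ 0, not a valid triangle

C = 27.32° (one solution)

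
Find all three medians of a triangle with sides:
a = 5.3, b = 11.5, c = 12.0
Median formula: m_a = ½√(2b² + 2c² − a²) (and cyclically). a² = 28.09, b² = 132.25, c² = 144.
m_a = ½√(2·132.25 + 2·144 − 28.09) = ½√524.41 ≈ ½·22.9 ≈ 11.45
m_b = ½√(2·28.09 + 2·144 − 132.25) = ½√211.93 ≈ ½·14.5578 ≈ 7.27891
m_c = ½√(2·28.09 + 2·132.25 − 144) = ½√176.68 ≈ ½·13.2921 ≈ 6.64605

m_a = 11.45, m_b = 7.279, m_c = 6.646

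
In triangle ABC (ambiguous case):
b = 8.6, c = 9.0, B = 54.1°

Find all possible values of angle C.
b/sin(B) = c/sin(C)  ⇒  sin(C) = c·sin(B)/b = 9.0·sin(54.1°)/8.6
sin(54.1°) ≈ 0.810042
sin(C) ≈ 9.0·0.810042/8.6 ≈ 7.29037/8.6 ≈ 0.847718
Candidate 1: C₁ = arcsin(0.847718) ≈ 57.9643°  →  A = 180° − 54.1° − 57.9643° ≈ 67.9357° > 0, valid
Candidate 2: C₂ = 180° − C₁ ≈ 122.036°  →  A = 180° − 54.1° − 122.036° ≈ 3.86433° > 0, valid

C = 57.96° or C = 122° (two solutions)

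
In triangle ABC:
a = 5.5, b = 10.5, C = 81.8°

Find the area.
Two sides and the included angle (SAS): A = ½·a·b·sin(C) = ½·5.5·10.5·sin(81.8°)
sin(81.8°) ≈ 0.989776
A ≈ ½·57.75·0.989776 = 28.875·0.989776 ≈ 28.5798

Area = 28.58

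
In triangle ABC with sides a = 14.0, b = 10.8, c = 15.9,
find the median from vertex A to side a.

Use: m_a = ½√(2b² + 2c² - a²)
m_a = ½√(2·10.8² + 2·15.9² − 14.0²) = ½√(2·116.64 + 2·252.81 − 196) = ½√(233.28 + 505.62 − 196) = ½√542.9
√542.9 ≈ 23.3002, so m_a ≈ 11.6501

m_a = 11.65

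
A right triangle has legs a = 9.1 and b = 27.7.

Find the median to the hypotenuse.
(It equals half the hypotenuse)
Hypotenuse c = √(a² + b²) = √(82.81 + 767.29) = √850.1 ≈ 29.1565
Median to hypotenuse = c/2 ≈ 29.1565/2 ≈ 14.5782

Median = 14.58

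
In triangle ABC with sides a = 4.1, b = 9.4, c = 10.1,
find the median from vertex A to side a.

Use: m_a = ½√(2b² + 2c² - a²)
m_a = ½√(2·9.4² + 2·10.1² − 4.1²) = ½√(2·88.36 + 2·102.01 − 16.81) = ½√(176.72 + 204.02 − 16.81) = ½√363.93
√363.93 ≈ 19.0769, so m_a ≈ 9.53847

m_a = 9.538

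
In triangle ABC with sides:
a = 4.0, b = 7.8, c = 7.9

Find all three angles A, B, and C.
Law of cosines for each angle (a² = 16, b² = 60.84, c² = 62.41):
cos(A) = (b² + c² − a²)/(2bc) = (60.84 + 62.41 − 16)/(2·7.8·7.9) = 107.25/123.24 ≈ 0.870253  ⇒  A ≈ 29.5119°
cos(B) = (a² + c² − b²)/(2ac) = (16 + 62.41 − 60.84)/(2·4.0·7.9) = 17.57/63.2 ≈ 0.278006  ⇒  B ≈ 73.8587°
cos(C) = (a² + b² − c²)/(2ab) = (16 + 60.84 − 62.41)/(2·4.0·7.8) = 14.43/62.4 ≈ 0.23125  ⇒  C ≈ 76.6293°
Check: A + B + C ≈ 180°

A = 29.51°, B = 73.86°, C = 76.63°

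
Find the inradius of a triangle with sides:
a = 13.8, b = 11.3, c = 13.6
r = Area/s where s is the semi-perimeter.
s = (13.8 + 11.3 + 13.6)/2 = 38.7/2 = 19.35
Area = √(s(s−a)(s−b)(s−c)) = √(19.35·5.55·8.05·5.75) ≈ √4970.93 ≈ 70.5048
r ≈ 70.5048/19.35 ≈ 3.64366

r = 3.644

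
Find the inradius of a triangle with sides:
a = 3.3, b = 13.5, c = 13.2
r = Area/s where s is the semi-perimeter.
s = (3.3 + 13.5 + 13.2)/2 = 30/2 = 15
Area = √(s(s−a)(s−b)(s−c)) = √(15·11.7·1.5·1.8) ≈ √473.85 ≈ 21.7681
r ≈ 21.7681/15 ≈ 1.45121

r = 1.451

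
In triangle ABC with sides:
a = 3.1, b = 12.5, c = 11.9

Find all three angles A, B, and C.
Law of cosines for each angle (a² = 9.61, b² = 156.25, c² = 141.61):
cos(A) = (b² + c² − a²)/(2bc) = (156.25 + 141.61 − 9.61)/(2·12.5·11.9) = 288.25/297.5 ≈ 0.968908  ⇒  A ≈ 14.3251°
cos(B) = (a² + c² − b²)/(2ac) = (9.61 + 141.61 − 156.25)/(2·3.1·11.9) = -5.03/73.78 ≈ -0.0681757  ⇒  B ≈ 93.9092°
cos(C) = (a² + b² − c²)/(2ab) = (9.61 + 156.25 − 141.61)/(2·3.1·12.5) = 24.25/77.5 ≈ 0.312903  ⇒  C ≈ 71.7657°
Check: A + B + C ≈ 180°

A = 14.33°, B = 93.91°, C = 71.77°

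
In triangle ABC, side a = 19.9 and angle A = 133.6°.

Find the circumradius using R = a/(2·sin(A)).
R = a/(2·sin(A)) = 19.9/(2·sin(133.6°))
sin(133.6°) ≈ 0.724172
R ≈ 19.9/(2·0.724172) = 19.9/1.44834 ≈ 13.7398

R = 13.74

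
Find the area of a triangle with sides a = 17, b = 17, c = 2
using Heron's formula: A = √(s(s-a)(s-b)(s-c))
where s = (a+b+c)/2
s = (17 + 17 + 2)/2 = 36/2 = 18
s − a = 1, s − b = 1, s − c = 16
s(s−a)(s−b)(s−c) = 18·1·1·16 = 288
Area = √288 ≈ 16.9706

s = 18.0, Area = 16.97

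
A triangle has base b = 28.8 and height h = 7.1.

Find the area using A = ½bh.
A = ½·b·h = ½·28.8·7.1 = ½·204.48 = 102.24

Area = 102.24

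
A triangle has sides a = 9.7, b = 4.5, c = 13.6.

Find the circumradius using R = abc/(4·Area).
First find the area with Heron's formula.
s = (9.7 + 4.5 + 13.6)/2 = 13.9
Area = √(s(s−a)(s−b)(s−c)) = √(13.9·4.2·9.4·0.3) ≈ √164.632 ≈ 12.8309
abc = 9.7·4.5·13.6 = 593.64
R = abc/(4·Area) ≈ 593.64/(4·12.8309) = 593.64/51.3235 ≈ 11.5666

R = 11.57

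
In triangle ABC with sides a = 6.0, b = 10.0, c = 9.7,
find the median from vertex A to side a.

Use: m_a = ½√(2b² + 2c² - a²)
m_a = ½√(2·10.0² + 2·9.7² − 6.0²) = ½√(2·100 + 2·94.09 − 36) = ½√(200 + 188.18 − 36) = ½√352.18
√352.18 ≈ 18.7665, so m_a ≈ 9.38323

m_a = 9.383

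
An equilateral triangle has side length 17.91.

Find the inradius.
r = Area/s with s the semi-perimeter.
Area = (√3/4)·17.91² = (√3/4)·320.7681 ≈ 0.433013·320.7681 ≈ 138.897
s = 3·17.91/2 = 26.865
r ≈ 138.897/26.865 ≈ 5.17017
(Equivalently r = side/(2√3) = 17.91/3.4641 ≈ 5.17017.)

r = 5.17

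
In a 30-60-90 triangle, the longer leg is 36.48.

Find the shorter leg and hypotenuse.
In a 30-60-90 triangle the sides are in ratio 1 : √3 : 2, so short leg = long leg/√3 and hypotenuse = 2·(short leg).
Short leg = 36.48/√3 ≈ 36.48/1.73205 ≈ 21.0617
Hypotenuse = 2·21.0617 ≈ 42.1235

Short leg = 21.06, Hypotenuse = 42.12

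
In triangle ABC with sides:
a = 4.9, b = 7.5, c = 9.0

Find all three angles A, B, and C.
Law of cosines for each angle (a² = 24.01, b² = 56.25, c² = 81):
cos(A) = (b² + c² − a²)/(2bc) = (56.25 + 81 − 24.01)/(2·7.5·9.0) = 113.24/135 ≈ 0.838815  ⇒  A ≈ 32.9848°
cos(B) = (a² + c² − b²)/(2ac) = (24.01 + 81 − 56.25)/(2·4.9·9.0) = 48.76/88.2 ≈ 0.552834  ⇒  B ≈ 56.4383°
cos(C) = (a² + b² − c²)/(2ab) = (24.01 + 56.25 − 81)/(2·4.9·7.5) = -0.74/73.5 ≈ -0.010068  ⇒  C ≈ 90.5769°
Check: A + B + C ≈ 180°

A = 32.98°, B = 56.44°, C = 90.58°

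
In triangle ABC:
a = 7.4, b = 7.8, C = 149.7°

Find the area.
Two sides and the included angle (SAS): A = ½·a·b·sin(C) = ½·7.4·7.8·sin(149.7°)
sin(149.7°) ≈ 0.504528
A ≈ ½·57.72·0.504528 = 28.86·0.504528 ≈ 14.5607

Area = 14.56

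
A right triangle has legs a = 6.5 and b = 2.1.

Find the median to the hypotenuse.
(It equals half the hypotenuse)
Hypotenuse c = √(a² + b²) = √(42.25 + 4.41) = √46.66 ≈ 6.83081
Median to hypotenuse = c/2 ≈ 6.83081/2 ≈ 3.41541

Median = 3.415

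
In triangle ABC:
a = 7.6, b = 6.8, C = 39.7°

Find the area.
Two sides and the included angle (SAS): A = ½·a·b·sin(C) = ½·7.6·6.8·sin(39.7°)
sin(39.7°) ≈ 0.638768
A ≈ ½·51.68·0.638768 = 25.84·0.638768 ≈ 16.5058

Area = 16.51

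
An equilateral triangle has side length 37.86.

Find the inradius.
r = Area/s with s the semi-perimeter.
Area = (√3/4)·37.86² = (√3/4)·1433.3796 ≈ 0.433013·1433.3796 ≈ 620.672
s = 3·37.86/2 = 56.79
r ≈ 620.672/56.79 ≈ 10.9292
(Equivalently r = side/(2√3) = 37.86/3.4641 ≈ 10.9292.)

r = 10.93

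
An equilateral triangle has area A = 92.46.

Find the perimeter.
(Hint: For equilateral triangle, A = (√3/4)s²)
A = (√3/4)s²  ⇒  s² = 4A/√3 = 4·92.46/√3 = 369.84/1.73205 ≈ 213.527
s ≈ √213.527 ≈ 14.6126
Perimeter = 3s ≈ 3·14.6126 ≈ 43.8377

Perimeter = 43.84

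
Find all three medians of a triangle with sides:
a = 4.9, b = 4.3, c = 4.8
Median formula: m_a = ½√(2b² + 2c² − a²) (and cyclically). a² = 24.01, b² = 18.49, c² = 23.04.
m_a = ½√(2·18.49 + 2·23.04 − 24.01) = ½√59.05 ≈ ½·7.6844 ≈ 3.8422
m_b = ½√(2·24.01 + 2·23.04 − 18.49) = ½√75.61 ≈ ½·8.6954 ≈ 4.3477
m_c = ½√(2·24.01 + 2·18.49 − 23.04) = ½√61.96 ≈ ½·7.87147 ≈ 3.93573

m_a = 3.842, m_b = 4.348, m_c = 3.936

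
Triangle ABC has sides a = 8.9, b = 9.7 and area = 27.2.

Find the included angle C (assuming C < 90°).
Area = ½·a·b·sin(C)  ⇒  sin(C) = 2·Area/(a·b) = 2·27.2/(8.9·9.7) = 54.4/86.33 ≈ 0.63014
C = arcsin(0.63014) ≈ 39.0605° (taking the acute solution since C < 90°)

C = 39.06°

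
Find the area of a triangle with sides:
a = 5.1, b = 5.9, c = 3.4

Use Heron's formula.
s = (5.1 + 5.9 + 3.4)/2 = 14.4/2 = 7.2
s − a = 2.1, s − b = 1.3, s − c = 3.8
s(s−a)(s−b)(s−c) = 7.2·2.1·1.3·3.8 ≈ 74.6928
Area = √74.6928 ≈ 8.6425

Area = 8.642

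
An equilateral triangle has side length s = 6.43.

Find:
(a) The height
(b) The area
(a) The height splits the triangle into two 30-60-90 halves: h = s·√3/2 = 6.43·1.73205/2 ≈ 11.1371/2 ≈ 5.56854
(b) Area = (√3/4)·s² = (√3/4)·6.43² = (√3/4)·41.3449 ≈ 0.433013·41.3449 ≈ 17.9029

Height = 5.569, Area = 17.9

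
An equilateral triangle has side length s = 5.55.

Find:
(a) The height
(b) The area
(a) The height splits the triangle into two 30-60-90 halves: h = s·√3/2 = 5.55·1.73205/2 ≈ 9.61288/2 ≈ 4.80644
(b) Area = (√3/4)·s² = (√3/4)·5.55² = (√3/4)·30.8025 ≈ 0.433013·30.8025 ≈ 13.3379

Height = 4.806, Area = 13.34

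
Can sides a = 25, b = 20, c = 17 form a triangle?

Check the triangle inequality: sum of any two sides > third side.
a + b vs c: 25 + 20 = 45 > 17  ✓
a + c vs b: 25 + 17 = 42 > 20  ✓
b + c vs a: 20 + 17 = 37 > 25  ✓

Yes, triangle inequality satisfied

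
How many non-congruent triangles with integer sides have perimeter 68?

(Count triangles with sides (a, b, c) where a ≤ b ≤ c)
Let a ≤ b ≤ c with a + b + c = 68. The only binding inequality is a + b > c, i.e. 68 − c > c, so c < 68/2; and c ≥ 68/3 since c is the largest side.
So 23 ≤ c ≤ 33. For each c, b runs from ⌈(68 − c)/2⌉ up to c (then a = 68 − b − c satisfies 1 ≤ a ≤ b automatically), giving c − ⌈(68 − c)/2⌉ + 1 choices.
Summing over c: 1 + 3 + 4 + 6 + 7 + 9 + 10 + 12 + 13 + 15 + 16 = 96
Check (closed form: nearest integer to p²/48 for even p, (p+3)²/48 for odd p): 68²/48 = 4624/48 ≈ 96.33 → 96

96 triangles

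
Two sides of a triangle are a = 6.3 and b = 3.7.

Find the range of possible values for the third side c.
Triangle inequality: |a − b| < c < a + b
|a − b| = |6.3 − 3.7| = 2.6
a + b = 6.3 + 3.7 = 10

2.6 < c < 10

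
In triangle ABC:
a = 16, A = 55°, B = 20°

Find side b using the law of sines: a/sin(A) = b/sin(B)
a/sin(A) = b/sin(B)  ⇒  b = a·sin(B)/sin(A) = 16·sin(20°)/sin(55°)
sin(20°) ≈ 0.34202, sin(55°) ≈ 0.819152
b ≈ 16·0.34202/0.819152 ≈ 5.47232/0.819152 ≈ 6.68047

b = 6.68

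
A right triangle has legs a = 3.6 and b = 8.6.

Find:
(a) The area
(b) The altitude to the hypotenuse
(a) The legs are perpendicular, so Area = ½·a·b = ½·3.6·8.6 = ½·30.96 = 15.48
(b) Hypotenuse c = √(a² + b²) = √(12.96 + 73.96) = √86.92 ≈ 9.32309
    Area = ½·c·h_c  ⇒  h_c = 2·Area/c = 30.96/9.32309 ≈ 3.32079

Area = 15.48, h_c = 3.321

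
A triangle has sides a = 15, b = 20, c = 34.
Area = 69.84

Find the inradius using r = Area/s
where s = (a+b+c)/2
s = (15 + 20 + 34)/2 = 69/2 = 34.5
r = Area/s = 69.84/34.5 ≈ 2.02435

r = 2.024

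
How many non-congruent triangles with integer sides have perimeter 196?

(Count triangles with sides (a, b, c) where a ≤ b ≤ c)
Let a ≤ b ≤ c with a + b + c = 196. The only binding inequality is a + b > c, i.e. 196 − c > c, so c < 196/2; and c ≥ 196/3 since c is the largest side.
So 66 ≤ c ≤ 97. For each c, b runs from ⌈(196 − c)/2⌉ up to c (then a = 196 − b − c satisfies 1 ≤ a ≤ b automatically), giving c − ⌈(196 − c)/2⌉ + 1 choices.
Summing over c: 2 + 3 + 5 + 6 + … + 47 + 48  (32 terms, c = 66, …, 97) = 800
Check (closed form: nearest integer to p²/48 for even p, (p+3)²/48 for odd p): 196²/48 = 38416/48 ≈ 800.33 → 800

800 triangles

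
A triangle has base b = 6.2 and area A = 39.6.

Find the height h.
A = ½·b·h  ⇒  h = 2A/b = 2·39.6/6.2 = 79.2/6.2 ≈ 12.7742

h = 12.77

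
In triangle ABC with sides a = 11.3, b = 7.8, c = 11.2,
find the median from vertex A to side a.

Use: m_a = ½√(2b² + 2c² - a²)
m_a = ½√(2·7.8² + 2·11.2² − 11.3²) = ½√(2·60.84 + 2·125.44 − 127.69) = ½√(121.68 + 250.88 − 127.69) = ½√244.87
√244.87 ≈ 15.6483, so m_a ≈ 7.82416

m_a = 7.824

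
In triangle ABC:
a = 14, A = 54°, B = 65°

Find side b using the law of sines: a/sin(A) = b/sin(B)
a/sin(A) = b/sin(B)  ⇒  b = a·sin(B)/sin(A) = 14·sin(65°)/sin(54°)
sin(65°) ≈ 0.906308, sin(54°) ≈ 0.809017
b ≈ 14·0.906308/0.809017 ≈ 12.6883/0.809017 ≈ 15.6836

b = 15.68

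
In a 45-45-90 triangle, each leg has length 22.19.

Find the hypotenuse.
In a 45-45-90 triangle the sides are in ratio 1 : 1 : √2, so hypotenuse = leg·√2.
Hypotenuse = 22.19·√2 ≈ 22.19·1.41421 ≈ 31.3814

Hypotenuse = 22.19√2 = 31.38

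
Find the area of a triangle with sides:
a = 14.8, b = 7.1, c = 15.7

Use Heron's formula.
s = (14.8 + 7.1 + 15.7)/2 = 37.6/2 = 18.8
s − a = 4, s − b = 11.7, s − c = 3.1
s(s−a)(s−b)(s−c) = 18.8·4·11.7·3.1 ≈ 2727.5
Area = √2727.5 ≈ 52.2255

Area = 52.23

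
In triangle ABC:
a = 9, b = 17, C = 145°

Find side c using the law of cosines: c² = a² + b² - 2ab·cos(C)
c² = 9² + 17² − 2·9·17·cos(145°)
cos(145°) ≈ -0.819152
c² ≈ 81 + 289 − 306·(-0.819152) ≈ 370 + 250.661 ≈ 620.661
c ≈ √620.661 ≈ 24.9131

c = 24.91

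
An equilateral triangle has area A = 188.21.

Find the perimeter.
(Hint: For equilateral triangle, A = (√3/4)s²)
A = (√3/4)s²  ⇒  s² = 4A/√3 = 4·188.21/√3 = 752.84/1.73205 ≈ 434.652
s ≈ √434.652 ≈ 20.8483
Perimeter = 3s ≈ 3·20.8483 ≈ 62.545

Perimeter = 62.54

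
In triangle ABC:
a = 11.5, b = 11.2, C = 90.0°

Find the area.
Two sides and the included angle (SAS): A = ½·a·b·sin(C) = ½·11.5·11.2·sin(90.0°)
sin(90.0°) ≈ 1
A ≈ ½·128.8·1 = 64.4·1 ≈ 64.4

Area = 64.4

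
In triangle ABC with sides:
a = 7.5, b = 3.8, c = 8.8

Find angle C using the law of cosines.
c² = a² + b² − 2ab·cos(C)  ⇒  cos(C) = (a² + b² − c²)/(2ab)
cos(C) = (7.5² + 3.8² − 8.8²)/(2·7.5·3.8) = (56.25 + 14.44 − 77.44)/57 = -6.75/57 ≈ -0.118421
C = arccos(-0.118421) ≈ 96.801°

C = 96.8°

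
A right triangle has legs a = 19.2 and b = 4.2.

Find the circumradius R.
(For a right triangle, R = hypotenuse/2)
Hypotenuse c = √(a² + b²) = √(368.64 + 17.64) = √386.28 ≈ 19.654
R = c/2 ≈ 19.654/2 ≈ 9.827

R = 9.827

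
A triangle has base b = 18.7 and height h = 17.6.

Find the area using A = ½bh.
A = ½·b·h = ½·18.7·17.6 = ½·329.12 = 164.56

Area = 164.56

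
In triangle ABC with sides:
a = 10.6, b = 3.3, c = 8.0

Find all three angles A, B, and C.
Law of cosines for each angle (a² = 112.36, b² = 10.89, c² = 64):
cos(A) = (b² + c² − a²)/(2bc) = (10.89 + 64 − 112.36)/(2·3.3·8.0) = -37.47/52.8 ≈ -0.709659  ⇒  A ≈ 135.207°
cos(B) = (a² + c² − b²)/(2ac) = (112.36 + 64 − 10.89)/(2·10.6·8.0) = 165.47/169.6 ≈ 0.975649  ⇒  B ≈ 12.6702°
cos(C) = (a² + b² − c²)/(2ab) = (112.36 + 10.89 − 64)/(2·10.6·3.3) = 59.25/69.96 ≈ 0.846913  ⇒  C ≈ 32.1226°
Check: A + B + C ≈ 180°

A = 135.2°, B = 12.67°, C = 32.12°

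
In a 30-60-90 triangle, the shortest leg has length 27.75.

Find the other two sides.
In a 30-60-90 triangle the sides are in ratio 1 : √3 : 2 (short leg : long leg : hypotenuse).
Long leg = 27.75·√3 ≈ 27.75·1.73205 ≈ 48.0644
Hypotenuse = 2·27.75 = 55.5

Long leg = 27.75√3 = 48.06, Hypotenuse = 55.5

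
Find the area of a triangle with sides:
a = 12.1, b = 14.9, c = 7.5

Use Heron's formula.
s = (12.1 + 14.9 + 7.5)/2 = 34.5/2 = 17.25
s − a = 5.15, s − b = 2.35, s − c = 9.75
s(s−a)(s−b)(s−c) = 17.25·5.15·2.35·9.75 ≈ 2035.49
Area = √2035.49 ≈ 45.1164

Area = 45.12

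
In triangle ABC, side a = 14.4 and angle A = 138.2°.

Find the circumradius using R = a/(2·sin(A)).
R = a/(2·sin(A)) = 14.4/(2·sin(138.2°))
sin(138.2°) ≈ 0.666532
R ≈ 14.4/(2·0.666532) = 14.4/1.33306 ≈ 10.8022

R = 10.8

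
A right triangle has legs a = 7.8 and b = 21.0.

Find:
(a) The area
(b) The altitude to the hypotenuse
(a) The legs are perpendicular, so Area = ½·a·b = ½·7.8·21.0 = ½·163.8 = 81.9
(b) Hypotenuse c = √(a² + b²) = √(60.84 + 441) = √501.84 ≈ 22.4018
    Area = ½·c·h_c  ⇒  h_c = 2·Area/c = 163.8/22.4018 ≈ 7.31192

Area = 81.9, h_c = 7.312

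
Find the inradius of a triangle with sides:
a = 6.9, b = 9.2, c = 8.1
r = Area/s where s is the semi-perimeter.
s = (6.9 + 9.2 + 8.1)/2 = 24.2/2 = 12.1
Area = √(s(s−a)(s−b)(s−c)) = √(12.1·5.2·2.9·4) ≈ √729.872 ≈ 27.0161
r ≈ 27.0161/12.1 ≈ 2.23274

r = 2.233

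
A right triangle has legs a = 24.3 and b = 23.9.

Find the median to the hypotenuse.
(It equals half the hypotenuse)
Hypotenuse c = √(a² + b²) = √(590.49 + 571.21) = √1161.7 ≈ 34.0837
Median to hypotenuse = c/2 ≈ 34.0837/2 ≈ 17.0419

Median = 17.04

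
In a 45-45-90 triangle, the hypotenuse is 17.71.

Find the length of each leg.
In a 45-45-90 triangle hypotenuse = leg·√2, so leg = hypotenuse/√2.
Leg = 17.71/√2 ≈ 17.71/1.41421 ≈ 12.5229

Each leg = 12.52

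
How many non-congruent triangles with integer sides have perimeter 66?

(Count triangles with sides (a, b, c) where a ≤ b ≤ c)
Let a ≤ b ≤ c with a + b + c = 66. The only binding inequality is a + b > c, i.e. 66 − c > c, so c < 66/2; and c ≥ 66/3 since c is the largest side.
So 22 ≤ c ≤ 32. For each c, b runs from ⌈(66 − c)/2⌉ up to c (then a = 66 − b − c satisfies 1 ≤ a ≤ b automatically), giving c − ⌈(66 − c)/2⌉ + 1 choices.
Summing over c: 1 + 2 + 4 + 5 + 7 + 8 + 10 + 11 + 13 + 14 + 16 = 91
Check (closed form: nearest integer to p²/48 for even p, (p+3)²/48 for odd p): 66²/48 = 4356/48 ≈ 90.75 → 91

91 triangles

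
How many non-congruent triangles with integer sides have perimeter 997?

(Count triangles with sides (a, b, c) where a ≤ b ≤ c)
Let a ≤ b ≤ c with a + b + c = 997. The only binding inequality is a + b > c, i.e. 997 − c > c, so c < 997/2; and c ≥ 997/3 since c is the largest side.
So 333 ≤ c ≤ 498. For each c, b runs from ⌈(997 − c)/2⌉ up to c (then a = 997 − b − c satisfies 1 ≤ a ≤ b automatically), giving c − ⌈(997 − c)/2⌉ + 1 choices.
Summing over c: 2 + 3 + 5 + 6 + … + 248 + 249  (166 terms, c = 333, …, 498) = 20833
Check (closed form: nearest integer to p²/48 for even p, (p+3)²/48 for odd p): (997+3)²/48 = 1000²/48 = 1000000/48 ≈ 20833.33 → 20833

20833 triangles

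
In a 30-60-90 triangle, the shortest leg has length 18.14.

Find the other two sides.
In a 30-60-90 triangle the sides are in ratio 1 : √3 : 2 (short leg : long leg : hypotenuse).
Long leg = 18.14·√3 ≈ 18.14·1.73205 ≈ 31.4194
Hypotenuse = 2·18.14 = 36.28

Long leg = 18.14√3 = 31.42, Hypotenuse = 36.28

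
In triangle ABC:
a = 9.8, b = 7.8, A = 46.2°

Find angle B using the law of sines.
a/sin(A) = b/sin(B)  ⇒  sin(B) = b·sin(A)/a = 7.8·sin(46.2°)/9.8
sin(46.2°) ≈ 0.72176
sin(B) ≈ 7.8·0.72176/9.8 ≈ 5.62973/9.8 ≈ 0.574462
B = arcsin(0.574462) ≈ 35.062°
(Since b ≤ a we need B ≤ A, so the obtuse alternative 180° − 35.062° ≈ 144.938° is rejected.)

B = 35.06°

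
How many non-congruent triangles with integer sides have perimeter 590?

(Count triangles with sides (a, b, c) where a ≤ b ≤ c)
Let a ≤ b ≤ c with a + b + c = 590. The only binding inequality is a + b > c, i.e. 590 − c > c, so c < 590/2; and c ≥ 590/3 since c is the largest side.
So 197 ≤ c ≤ 294. For each c, b runs from ⌈(590 − c)/2⌉ up to c (then a = 590 − b − c satisfies 1 ≤ a ≤ b automatically), giving c − ⌈(590 − c)/2⌉ + 1 choices.
Summing over c: 1 + 3 + 4 + 6 + … + 145 + 147  (98 terms, c = 197, …, 294) = 7252
Check (closed form: nearest integer to p²/48 for even p, (p+3)²/48 for odd p): 590²/48 = 348100/48 ≈ 7252.08 → 7252

7252 triangles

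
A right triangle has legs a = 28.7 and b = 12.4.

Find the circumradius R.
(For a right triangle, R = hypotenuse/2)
Hypotenuse c = √(a² + b²) = √(823.69 + 153.76) = √977.45 ≈ 31.2642
R = c/2 ≈ 31.2642/2 ≈ 15.6321

R = 15.63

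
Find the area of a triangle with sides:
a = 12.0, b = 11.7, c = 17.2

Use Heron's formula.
s = (12.0 + 11.7 + 17.2)/2 = 40.9/2 = 20.45
s − a = 8.45, s − b = 8.75, s − c = 3.25
s(s−a)(s−b)(s−c) = 20.45·8.45·8.75·3.25 ≈ 4914.07
Area = √4914.07 ≈ 70.1004

Area = 70.1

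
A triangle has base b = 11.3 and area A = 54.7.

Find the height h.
A = ½·b·h  ⇒  h = 2A/b = 2·54.7/11.3 = 109.4/11.3 ≈ 9.68142

h = 9.681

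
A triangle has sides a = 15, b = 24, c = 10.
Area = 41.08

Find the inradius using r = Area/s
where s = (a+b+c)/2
s = (15 + 24 + 10)/2 = 49/2 = 24.5
r = Area/s = 41.08/24.5 ≈ 1.67673

r = 1.677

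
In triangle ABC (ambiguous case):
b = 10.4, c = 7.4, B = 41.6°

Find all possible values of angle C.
b/sin(B) = c/sin(C)  ⇒  sin(C) = c·sin(B)/b = 7.4·sin(41.6°)/10.4
sin(41.6°) ≈ 0.663926
sin(C) ≈ 7.4·0.663926/10.4 ≈ 4.91305/10.4 ≈ 0.472409
Candidate 1: C₁ = arcsin(0.472409) ≈ 28.1908°  →  A = 180° − 41.6° − 28.1908° ≈ 110.209° > 0, valid
Candidate 2: C₂ = 180° − C₁ ≈ 151.809°  →  A = 180° − 41.6° − 151.809° ≈ -13.4092° ≤ 0, not a valid triangle

C = 28.19° (one solution)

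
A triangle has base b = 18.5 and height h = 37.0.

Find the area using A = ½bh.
A = ½·b·h = ½·18.5·37.0 = ½·684.5 = 342.25

Area = 342.25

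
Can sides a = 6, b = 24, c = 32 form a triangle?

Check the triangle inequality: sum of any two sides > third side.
a + b vs c: 6 + 24 = 30 ≤ 32  ✗
a + c vs b: 6 + 32 = 38 > 24  ✓
b + c vs a: 24 + 32 = 56 > 6  ✓

No: 6 + 24 = 30 is not > 32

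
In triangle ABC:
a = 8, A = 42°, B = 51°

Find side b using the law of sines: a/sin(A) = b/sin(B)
a/sin(A) = b/sin(B)  ⇒  b = a·sin(B)/sin(A) = 8·sin(51°)/sin(42°)
sin(51°) ≈ 0.777146, sin(42°) ≈ 0.669131
b ≈ 8·0.777146/0.669131 ≈ 6.21717/0.669131 ≈ 9.29141

b = 9.291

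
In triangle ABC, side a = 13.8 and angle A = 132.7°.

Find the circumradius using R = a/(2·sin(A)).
R = a/(2·sin(A)) = 13.8/(2·sin(132.7°))
sin(132.7°) ≈ 0.734915
R ≈ 13.8/(2·0.734915) = 13.8/1.46983 ≈ 9.38885

R = 9.389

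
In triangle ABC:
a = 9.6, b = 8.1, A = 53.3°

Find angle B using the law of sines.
a/sin(A) = b/sin(B)  ⇒  sin(B) = b·sin(A)/a = 8.1·sin(53.3°)/9.6
sin(53.3°) ≈ 0.801776
sin(B) ≈ 8.1·0.801776/9.6 ≈ 6.49438/9.6 ≈ 0.676498
B = arcsin(0.676498) ≈ 42.5706°
(Since b ≤ a we need B ≤ A, so the obtuse alternative 180° − 42.5706° ≈ 137.429° is rejected.)

B = 42.57°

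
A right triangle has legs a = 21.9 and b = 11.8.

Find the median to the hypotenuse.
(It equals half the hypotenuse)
Hypotenuse c = √(a² + b²) = √(479.61 + 139.24) = √618.85 ≈ 24.8767
Median to hypotenuse = c/2 ≈ 24.8767/2 ≈ 12.4383

Median = 12.44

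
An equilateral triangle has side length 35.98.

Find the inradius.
r = Area/s with s the semi-perimeter.
Area = (√3/4)·35.98² = (√3/4)·1294.5604 ≈ 0.433013·1294.5604 ≈ 560.561
s = 3·35.98/2 = 53.97
r ≈ 560.561/53.97 ≈ 10.3865
(Equivalently r = side/(2√3) = 35.98/3.4641 ≈ 10.3865.)

r = 10.39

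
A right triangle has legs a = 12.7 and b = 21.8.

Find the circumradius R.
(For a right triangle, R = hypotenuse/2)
Hypotenuse c = √(a² + b²) = √(161.29 + 475.24) = √636.53 ≈ 25.2295
R = c/2 ≈ 25.2295/2 ≈ 12.6148

R = 12.61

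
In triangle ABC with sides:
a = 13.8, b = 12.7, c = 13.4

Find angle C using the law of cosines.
c² = a² + b² − 2ab·cos(C)  ⇒  cos(C) = (a² + b² − c²)/(2ab)
cos(C) = (13.8² + 12.7² − 13.4²)/(2·13.8·12.7) = (190.44 + 161.29 − 179.56)/350.52 = 172.17/350.52 ≈ 0.491185
C = arccos(0.491185) ≈ 60.5815°

C = 60.58°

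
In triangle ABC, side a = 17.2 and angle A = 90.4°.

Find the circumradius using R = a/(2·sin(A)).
R = a/(2·sin(A)) = 17.2/(2·sin(90.4°))
sin(90.4°) ≈ 0.999976
R ≈ 17.2/(2·0.999976) = 17.2/1.99995 ≈ 8.60021

R = 8.6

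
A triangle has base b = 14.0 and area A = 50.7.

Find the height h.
A = ½·b·h  ⇒  h = 2A/b = 2·50.7/14.0 = 101.4/14.0 ≈ 7.24286

h = 7.243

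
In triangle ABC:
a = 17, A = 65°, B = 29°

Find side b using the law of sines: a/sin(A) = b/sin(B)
a/sin(A) = b/sin(B)  ⇒  b = a·sin(B)/sin(A) = 17·sin(29°)/sin(65°)
sin(29°) ≈ 0.48481, sin(65°) ≈ 0.906308
b ≈ 17·0.48481/0.906308 ≈ 8.24176/0.906308 ≈ 9.09378

b = 9.094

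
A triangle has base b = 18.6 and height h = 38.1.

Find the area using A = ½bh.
A = ½·b·h = ½·18.6·38.1 = ½·708.66 = 354.33

Area = 354.33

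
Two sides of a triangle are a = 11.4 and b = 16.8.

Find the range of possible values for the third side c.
Triangle inequality: |a − b| < c < a + b
|a − b| = |11.4 − 16.8| = 5.4
a + b = 11.4 + 16.8 = 28.2

5.4 < c < 28.2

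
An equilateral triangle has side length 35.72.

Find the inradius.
r = Area/s with s the semi-perimeter.
Area = (√3/4)·35.72² = (√3/4)·1275.9184 ≈ 0.433013·1275.9184 ≈ 552.489
s = 3·35.72/2 = 53.58
r ≈ 552.489/53.58 ≈ 10.3115
(Equivalently r = side/(2√3) = 35.72/3.4641 ≈ 10.3115.)

r = 10.31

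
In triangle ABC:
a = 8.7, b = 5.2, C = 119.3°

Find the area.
Two sides and the included angle (SAS): A = ½·a·b·sin(C) = ½·8.7·5.2·sin(119.3°)
sin(119.3°) ≈ 0.872069
A ≈ ½·45.24·0.872069 = 22.62·0.872069 ≈ 19.7262

Area = 19.73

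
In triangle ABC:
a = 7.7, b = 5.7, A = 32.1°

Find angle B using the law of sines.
a/sin(A) = b/sin(B)  ⇒  sin(B) = b·sin(A)/a = 5.7·sin(32.1°)/7.7
sin(32.1°) ≈ 0.531399
sin(B) ≈ 5.7·0.531399/7.7 ≈ 3.02897/7.7 ≈ 0.393373
B = arcsin(0.393373) ≈ 23.1645°
(Since b ≤ a we need B ≤ A, so the obtuse alternative 180° − 23.1645° ≈ 156.835° is rejected.)

B = 23.16°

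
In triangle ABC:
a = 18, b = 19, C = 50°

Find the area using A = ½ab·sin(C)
A = ½·a·b·sin(C) = ½·18·19·sin(50°)
sin(50°) ≈ 0.766044
A ≈ ½·342·0.766044 = 171·0.766044 ≈ 130.994

Area = 131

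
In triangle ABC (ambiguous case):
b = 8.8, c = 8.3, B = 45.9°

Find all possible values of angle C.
b/sin(B) = c/sin(C)  ⇒  sin(C) = c·sin(B)/b = 8.3·sin(45.9°)/8.8
sin(45.9°) ≈ 0.718126
sin(C) ≈ 8.3·0.718126/8.8 ≈ 5.96045/8.8 ≈ 0.677324
Candidate 1: C₁ = arcsin(0.677324) ≈ 42.6349°  →  A = 180° − 45.9° − 42.6349° ≈ 91.4651° > 0, valid
Candidate 2: C₂ = 180° − C₁ ≈ 137.365°  →  A = 180° − 45.9° − 137.365° ≈ -3.2651° ≤ 0, not a valid triangle

C = 42.63° (one solution)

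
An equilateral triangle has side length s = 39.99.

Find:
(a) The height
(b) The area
(a) The height splits the triangle into two 30-60-90 halves: h = s·√3/2 = 39.99·1.73205/2 ≈ 69.2647/2 ≈ 34.6324
(b) Area = (√3/4)·s² = (√3/4)·39.99² = (√3/4)·1599.2001 ≈ 0.433013·1599.2001 ≈ 692.474

Height = 34.63, Area = 692.5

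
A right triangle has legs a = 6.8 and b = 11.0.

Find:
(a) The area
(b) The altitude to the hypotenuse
(a) The legs are perpendicular, so Area = ½·a·b = ½·6.8·11.0 = ½·74.8 = 37.4
(b) Hypotenuse c = √(a² + b²) = √(46.24 + 121) = √167.24 ≈ 12.9321
    Area = ½·c·h_c  ⇒  h_c = 2·Area/c = 74.8/12.9321 ≈ 5.78404

Area = 37.4, h_c = 5.784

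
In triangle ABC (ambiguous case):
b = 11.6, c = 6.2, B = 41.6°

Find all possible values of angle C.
b/sin(B) = c/sin(C)  ⇒  sin(C) = c·sin(B)/b = 6.2·sin(41.6°)/11.6
sin(41.6°) ≈ 0.663926
sin(C) ≈ 6.2·0.663926/11.6 ≈ 4.11634/11.6 ≈ 0.354857
Candidate 1: C₁ = arcsin(0.354857) ≈ 20.7847°  →  A = 180° − 41.6° − 20.7847° ≈ 117.615° > 0, valid
Candidate 2: C₂ = 180° − C₁ ≈ 159.215°  →  A = 180° − 41.6° − 159.215° ≈ -20.8153° ≤ 0, not a valid triangle

C = 20.78° (one solution)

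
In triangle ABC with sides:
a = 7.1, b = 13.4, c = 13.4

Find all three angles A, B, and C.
Law of cosines for each angle (a² = 50.41, b² = 179.56, c² = 179.56):
cos(A) = (b² + c² − a²)/(2bc) = (179.56 + 179.56 − 50.41)/(2·13.4·13.4) = 308.71/359.12 ≈ 0.859629  ⇒  A ≈ 30.725°
cos(B) = (a² + c² − b²)/(2ac) = (50.41 + 179.56 − 179.56)/(2·7.1·13.4) = 50.41/190.28 ≈ 0.264925  ⇒  B ≈ 74.6375°
cos(C) = (a² + b² − c²)/(2ab) = (50.41 + 179.56 − 179.56)/(2·7.1·13.4) = 50.41/190.28 ≈ 0.264925  ⇒  C ≈ 74.6375°
Check: A + B + C ≈ 180°

A = 30.73°, B = 74.64°, C = 74.64°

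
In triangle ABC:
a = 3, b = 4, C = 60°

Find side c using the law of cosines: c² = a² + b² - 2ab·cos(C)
c² = 3² + 4² − 2·3·4·cos(60°)
cos(60°) ≈ 0.5
c² ≈ 9 + 16 − 24·(0.5) ≈ 25 − 12 ≈ 13
c ≈ √13 ≈ 3.60555

c = 3.606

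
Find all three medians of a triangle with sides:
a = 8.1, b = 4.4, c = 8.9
Median formula: m_a = ½√(2b² + 2c² − a²) (and cyclically). a² = 65.61, b² = 19.36, c² = 79.21.
m_a = ½√(2·19.36 + 2·79.21 − 65.61) = ½√131.53 ≈ ½·11.4687 ≈ 5.73433
m_b = ½√(2·65.61 + 2·79.21 − 19.36) = ½√270.28 ≈ ½·16.4402 ≈ 8.2201
m_c = ½√(2·65.61 + 2·19.36 − 79.21) = ½√90.73 ≈ ½·9.52523 ≈ 4.76261

m_a = 5.734, m_b = 8.22, m_c = 4.763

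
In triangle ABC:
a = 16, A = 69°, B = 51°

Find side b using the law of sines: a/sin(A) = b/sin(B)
a/sin(A) = b/sin(B)  ⇒  b = a·sin(B)/sin(A) = 16·sin(51°)/sin(69°)
sin(51°) ≈ 0.777146, sin(69°) ≈ 0.93358
b ≈ 16·0.777146/0.93358 ≈ 12.4343/0.93358 ≈ 13.319

b = 13.32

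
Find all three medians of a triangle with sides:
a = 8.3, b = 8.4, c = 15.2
Median formula: m_a = ½√(2b² + 2c² − a²) (and cyclically). a² = 68.89, b² = 70.56, c² = 231.04.
m_a = ½√(2·70.56 + 2·231.04 − 68.89) = ½√534.31 ≈ ½·23.1151 ≈ 11.5576
m_b = ½√(2·68.89 + 2·231.04 − 70.56) = ½√529.3 ≈ ½·23.0065 ≈ 11.5033
m_c = ½√(2·68.89 + 2·70.56 − 231.04) = ½√47.86 ≈ ½·6.91809 ≈ 3.45905

m_a = 11.56, m_b = 11.5, m_c = 3.459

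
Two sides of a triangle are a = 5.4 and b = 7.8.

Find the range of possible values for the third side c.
Triangle inequality: |a − b| < c < a + b
|a − b| = |5.4 − 7.8| = 2.4
a + b = 5.4 + 7.8 = 13.2

2.4 < c < 13.2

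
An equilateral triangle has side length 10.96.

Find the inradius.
r = Area/s with s the semi-perimeter.
Area = (√3/4)·10.96² = (√3/4)·120.1216 ≈ 0.433013·120.1216 ≈ 52.0142
s = 3·10.96/2 = 16.44
r ≈ 52.0142/16.44 ≈ 3.16388
(Equivalently r = side/(2√3) = 10.96/3.4641 ≈ 3.16388.)

r = 3.164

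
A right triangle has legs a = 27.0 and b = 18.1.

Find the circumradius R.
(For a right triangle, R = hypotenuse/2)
Hypotenuse c = √(a² + b²) = √(729 + 327.61) = √1056.61 ≈ 32.5055
R = c/2 ≈ 32.5055/2 ≈ 16.2528

R = 16.25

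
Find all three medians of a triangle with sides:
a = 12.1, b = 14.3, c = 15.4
Median formula: m_a = ½√(2b² + 2c² − a²) (and cyclically). a² = 146.41, b² = 204.49, c² = 237.16.
m_a = ½√(2·204.49 + 2·237.16 − 146.41) = ½√736.89 ≈ ½·27.1457 ≈ 13.5729
m_b = ½√(2·146.41 + 2·237.16 − 204.49) = ½√562.65 ≈ ½·23.7202 ≈ 11.8601
m_c = ½√(2·146.41 + 2·204.49 − 237.16) = ½√464.64 ≈ ½·21.5555 ≈ 10.7778

m_a = 13.57, m_b = 11.86, m_c = 10.78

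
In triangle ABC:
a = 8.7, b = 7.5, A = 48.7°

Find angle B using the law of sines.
a/sin(A) = b/sin(B)  ⇒  sin(B) = b·sin(A)/a = 7.5·sin(48.7°)/8.7
sin(48.7°) ≈ 0.751264
sin(B) ≈ 7.5·0.751264/8.7 ≈ 5.63448/8.7 ≈ 0.647641
B = arcsin(0.647641) ≈ 40.364°
(Since b ≤ a we need B ≤ A, so the obtuse alternative 180° − 40.364° ≈ 139.636° is rejected.)

B = 40.36°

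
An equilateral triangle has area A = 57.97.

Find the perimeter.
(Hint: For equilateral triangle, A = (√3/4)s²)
A = (√3/4)s²  ⇒  s² = 4A/√3 = 4·57.97/√3 = 231.88/1.73205 ≈ 133.876
s ≈ √133.876 ≈ 11.5705
Perimeter = 3s ≈ 3·11.5705 ≈ 34.7114

Perimeter = 34.71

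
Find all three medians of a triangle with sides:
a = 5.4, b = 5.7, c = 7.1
Median formula: m_a = ½√(2b² + 2c² − a²) (and cyclically). a² = 29.16, b² = 32.49, c² = 50.41.
m_a = ½√(2·32.49 + 2·50.41 − 29.16) = ½√136.64 ≈ ½·11.6893 ≈ 5.84466
m_b = ½√(2·29.16 + 2·50.41 − 32.49) = ½√126.65 ≈ ½·11.2539 ≈ 5.62694
m_c = ½√(2·29.16 + 2·32.49 − 50.41) = ½√72.89 ≈ ½·8.53756 ≈ 4.26878

m_a = 5.845, m_b = 5.627, m_c = 4.269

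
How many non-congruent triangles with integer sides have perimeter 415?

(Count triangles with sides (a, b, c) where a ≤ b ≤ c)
Let a ≤ b ≤ c with a + b + c = 415. The only binding inequality is a + b > c, i.e. 415 − c > c, so c < 415/2; and c ≥ 415/3 since c is the largest side.
So 139 ≤ c ≤ 207. For each c, b runs from ⌈(415 − c)/2⌉ up to c (then a = 415 − b − c satisfies 1 ≤ a ≤ b automatically), giving c − ⌈(415 − c)/2⌉ + 1 choices.
Summing over c: 2 + 3 + 5 + 6 + … + 102 + 104  (69 terms, c = 139, …, 207) = 3640
Check (closed form: nearest integer to p²/48 for even p, (p+3)²/48 for odd p): (415+3)²/48 = 418²/48 = 174724/48 ≈ 3640.08 → 3640

3640 triangles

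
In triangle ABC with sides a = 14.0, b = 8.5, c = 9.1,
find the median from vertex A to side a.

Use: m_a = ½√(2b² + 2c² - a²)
m_a = ½√(2·8.5² + 2·9.1² − 14.0²) = ½√(2·72.25 + 2·82.81 − 196) = ½√(144.5 + 165.62 − 196) = ½√114.12
√114.12 ≈ 10.6827, so m_a ≈ 5.34135

m_a = 5.341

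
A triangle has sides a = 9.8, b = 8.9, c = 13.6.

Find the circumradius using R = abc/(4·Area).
First find the area with Heron's formula.
s = (9.8 + 8.9 + 13.6)/2 = 16.15
Area = √(s(s−a)(s−b)(s−c)) = √(16.15·6.35·7.25·2.55) ≈ √1895.94 ≈ 43.5424
abc = 9.8·8.9·13.6 = 1186.192
R = abc/(4·Area) ≈ 1186.192/(4·43.5424) = 1186.192/174.17 ≈ 6.81056

R = 6.811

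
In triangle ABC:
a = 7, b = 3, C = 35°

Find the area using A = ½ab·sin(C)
A = ½·a·b·sin(C) = ½·7·3·sin(35°)
sin(35°) ≈ 0.573576
A ≈ ½·21·0.573576 = 10.5·0.573576 ≈ 6.02255

Area = 6.023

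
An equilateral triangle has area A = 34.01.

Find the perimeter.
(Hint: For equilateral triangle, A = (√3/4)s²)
A = (√3/4)s²  ⇒  s² = 4A/√3 = 4·34.01/√3 = 136.04/1.73205 ≈ 78.5427
s ≈ √78.5427 ≈ 8.86243
Perimeter = 3s ≈ 3·8.86243 ≈ 26.5873

Perimeter = 26.59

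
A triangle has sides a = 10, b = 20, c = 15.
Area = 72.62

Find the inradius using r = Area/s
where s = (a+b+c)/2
s = (10 + 20 + 15)/2 = 45/2 = 22.5
r = Area/s = 72.62/22.5 ≈ 3.22756

r = 3.228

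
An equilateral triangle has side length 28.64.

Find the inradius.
r = Area/s with s the semi-perimeter.
Area = (√3/4)·28.64² = (√3/4)·820.2496 ≈ 0.433013·820.2496 ≈ 355.178
s = 3·28.64/2 = 42.96
r ≈ 355.178/42.96 ≈ 8.26766
(Equivalently r = side/(2√3) = 28.64/3.4641 ≈ 8.26766.)

r = 8.268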